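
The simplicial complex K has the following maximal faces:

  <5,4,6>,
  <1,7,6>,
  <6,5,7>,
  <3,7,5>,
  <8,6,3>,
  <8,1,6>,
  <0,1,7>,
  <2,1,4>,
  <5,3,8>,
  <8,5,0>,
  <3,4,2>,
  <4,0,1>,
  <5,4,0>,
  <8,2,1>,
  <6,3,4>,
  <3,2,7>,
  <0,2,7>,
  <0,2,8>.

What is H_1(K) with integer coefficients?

H_1 = Z ⊕ Z/2Z.

Fix the vertex order 0 < 1 < 2 < 3 < 4 < 5 < 6 < 7 < 8 and write every simplex with vertices in increasing order. Then dim K = 2 and the simplices of K are:

  0-simplices (9): [0], [1], [2], [3], [4], [5], [6], [7], [8]
  1-simplices (27): (27 of them)
  2-simplices (18): [0,1,4], [0,1,7], [0,2,7], [0,2,8], [0,4,5], [0,5,8], [1,2,4], [1,2,8], [1,6,7], [1,6,8], [2,3,4], [2,3,7], [3,4,6], [3,5,7], [3,5,8], [3,6,8], [4,5,6], [5,6,7]

giving chain groups C_0 ≅ Z^9, C_1 ≅ Z^27, C_2 ≅ Z^18.

Boundary ∂_1: C_1 → C_0 sends each edge [p,q] (with p < q) to q − p.
As a 9×27 matrix over Z this has rank 8, with invariant factors (1,1,1,1,1,1,1,1).

∂_2: C_2 → C_1 sends each 2-simplex [p,q,r] to [q,r] − [p,r] + [p,q]. For instance
  ∂[1,6,7] = [6,7] − [1,7] + [1,6],
  ∂[0,2,7] = [2,7] − [0,7] + [0,2].
The 27×18 boundary matrix has rank 18 and Smith normal form diag(1,1,1,1,1,1,1,1,1,1,1,1,1,1,1,1,1,2).

Computing H_k = (kernel of ∂_k) / (image of ∂_{k+1}):

  H_1: rank ker ∂_1 − rank ∂_2 = (27 − 8) − 18 = 1, and ∂_2 has invariant factor 2 > 1, so H_1 ≅ Z ⊕ Z/2Z.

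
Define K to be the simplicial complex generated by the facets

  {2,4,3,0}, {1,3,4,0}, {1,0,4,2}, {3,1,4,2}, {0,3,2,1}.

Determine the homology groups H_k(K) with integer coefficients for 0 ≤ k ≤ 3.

H_0 ≅ Z,  H_1 = 0,  H_2 = 0,  H_3 ≅ Z.

Fix the vertex order 0 < 1 < 2 < 3 < 4 and write every simplex with vertices in increasing order. Then dim K = 3 and the simplices of K are:

  0-simplices (5): [0], [1], [2], [3], [4]
  1-simplices (10): [0,1], [0,2], [0,3], [0,4], [1,2], [1,3], [1,4], [2,3], [2,4], [3,4]
  2-simplices (10): [0,1,2], [0,1,3], [0,1,4], [0,2,3], [0,2,4], [0,3,4], [1,2,3], [1,2,4], [1,3,4], [2,3,4]
  3-simplices (5): [0,1,2,3], [0,1,2,4], [0,1,3,4], [0,2,3,4], [1,2,3,4]

Hence C_0 ≅ Z^5, C_1 ≅ Z^10, C_2 ≅ Z^10, C_3 ≅ Z^5.

Boundary ∂_1: C_1 → C_0 is given by ∂[p,q] = [q] − [p]. For instance
  ∂[1,4] = [4] − [1].
This gives a 5×10 integer matrix of rank 4; reducing to Smith normal form yields diagonal entries (1,1,1,1).

∂_2: C_2 → C_1 maps a triangle to the signed sum of its edges. For instance
  ∂[2,3,4] = [3,4] − [2,4] + [2,3],
  ∂[0,3,4] = [3,4] − [0,4] + [0,3].
As a 10×10 matrix over Z this has rank 6, with invariant factors (1,1,1,1,1,1).

Boundary ∂_3: C_3 → C_2 sends each 3-simplex σ to the alternating sum Σ_i (−1)^i (σ with its i-th vertex removed). For instance
  ∂[0,1,2,4] = [1,2,4] − [0,2,4] + [0,1,4] − [0,1,2],
  ∂[0,1,3,4] = [1,3,4] − [0,3,4] + [0,1,4] − [0,1,3].
The 10×5 boundary matrix has rank 4 and Smith normal form diag(1,1,1,1).

Computing H_k = (kernel of ∂_k) / (image of ∂_{k+1}):

  H_0: rank C_0 − rank ∂_1 = 5 − 4 = 1, and the invariant factors of ∂_1 are all 1, so H_0 = Z.
  H_1: rank ker ∂_1 − rank ∂_2 = (10 − 4) − 6 = 0, and the invariant factors of ∂_2 are all 1, so H_1 = 0.
  H_2: rank ker ∂_2 − rank ∂_3 = (10 − 6) − 4 = 0, and the invariant factors of ∂_3 are all 1, so H_2 = 0.
  H_3: rank ker ∂_3 − rank ∂_4 = (5 − 4) − 0 = 1, and there is no ∂_4, so H_3 = Z.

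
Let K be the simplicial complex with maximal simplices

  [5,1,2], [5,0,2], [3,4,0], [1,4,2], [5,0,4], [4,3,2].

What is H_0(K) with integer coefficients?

H_0 = Z.

Order the vertices as 0 < 1 < 2 < 3 < 4 < 5. Listing each simplex with vertices in this order, K has dimension 2 with simplices:

  0-simplices (6): [0], [1], [2], [3], [4], [5]
  1-simplices (12): [0,2], [0,3], [0,4], [0,5], [1,2], [1,4], [1,5], [2,3], [2,4], [2,5], [3,4], [4,5]
  2-simplices (6): [0,2,5], [0,3,4], [0,4,5], [1,2,4], [1,2,5], [2,3,4]

giving chain groups C_0 ≅ Z^6, C_1 ≅ Z^12, C_2 ≅ Z^6.

∂_1: C_1 → C_0 sends each edge [p,q] (with p < q) to q − p. For instance
  ∂[1,4] = [4] − [1].
The resulting 6×12 matrix has rank 5, and its Smith normal form has invariant factors (1,1,1,1,1).

The boundary map ∂_2: C_2 → C_1 sends each 2-simplex [p,q,r] to [q,r] − [p,r] + [p,q]. For instance
  ∂[0,2,5] = [2,5] − [0,5] + [0,2],
  ∂[2,3,4] = [3,4] − [2,4] + [2,3].
This gives a 12×6 integer matrix of rank 6; reducing to Smith normal form yields diagonal entries (1,1,1,1,1,1).

Now H_k = ker ∂_k / im ∂_{k+1}, so:

  H_0: rank C_0 − rank ∂_1 = 6 − 5 = 1, and the invariant factors of ∂_1 are all 1, so H_0 = Z.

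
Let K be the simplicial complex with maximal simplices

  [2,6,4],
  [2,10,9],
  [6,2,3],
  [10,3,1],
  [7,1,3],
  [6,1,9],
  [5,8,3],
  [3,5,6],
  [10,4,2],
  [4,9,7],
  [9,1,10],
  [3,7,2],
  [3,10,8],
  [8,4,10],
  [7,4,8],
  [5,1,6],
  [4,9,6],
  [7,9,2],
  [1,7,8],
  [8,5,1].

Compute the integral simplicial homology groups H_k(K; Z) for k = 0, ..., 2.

We work with the vertex ordering 1 < 2 < 3 < 4 < 5 < 6 < 7 < 8 < 9 < 10. The simplices of K, each written with vertices in increasing order, are:

  0-simplices (10): [1], [2], [3], [4], [5], [6], [7], [8], [9], [10]
  1-simplices (30): (30 of them)
  2-simplices (20): (20 of them)

giving chain groups C_0 ≅ Z^10, C_1 ≅ Z^30, C_2 ≅ Z^20.

∂_1: C_1 → C_0 sends each edge [p,q] (with p < q) to q − p. For instance
  ∂[2,9] = [9] − [2].
The resulting 10×30 matrix has rank 9, and its Smith normal form has invariant factors (1,1,1,1,1,1,1,1,1).

∂_2: C_2 → C_1 acts by ∂[p,q,r] = [q,r] − [p,r] + [p,q]. For instance
  ∂[2,4,10] = [4,10] − [2,10] + [2,4],
  ∂[2,3,6] = [3,6] − [2,6] + [2,3].
The 30×20 boundary matrix has rank 20 and Smith normal form diag(1,1,1,1,1,1,1,1,1,1,1,1,1,1,1,1,1,1,1,2).

Now H_k = ker ∂_k / im ∂_{k+1}, so:

  H_0: rank C_0 − rank ∂_1 = 10 − 9 = 1, and the invariant factors of ∂_1 are all 1, so H_0 = Z.
  H_1: rank ker ∂_1 − rank ∂_2 = (30 − 9) − 20 = 1, and ∂_2 has invariant factor 2 > 1, so H_1 = Z ⊕ Z/2.
  H_2: rank ker ∂_2 − rank ∂_3 = (20 − 20) − 0 = 0, and there is no ∂_3, so H_2 = 0.

As a check, the Euler characteristic is 10 − 30 + 20 = 0, which agrees with 1 − 1 + 0 = 0.

H_0 ≅ Z,  H_1 ≅ Z ⊕ Z/2,  H_2 = 0.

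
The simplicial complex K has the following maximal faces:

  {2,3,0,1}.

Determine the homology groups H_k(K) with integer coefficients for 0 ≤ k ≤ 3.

H_0 ≅ Z,  H_1 = 0,  H_2 = 0,  H_3 = 0.

Order the vertices as 0 < 1 < 2 < 3. Listing each simplex with vertices in this order, K has dimension 3 with simplices:

  0-simplices (4): [0], [1], [2], [3]
  1-simplices (6): [0,1], [0,2], [0,3], [1,2], [1,3], [2,3]
  2-simplices (4): [0,1,2], [0,1,3], [0,2,3], [1,2,3]
  3-simplices (1): [0,1,2,3]

Hence C_0 ≅ Z^4, C_1 ≅ Z^6, C_2 ≅ Z^4, C_3 ≅ Z^1.

Boundary ∂_1: C_1 → C_0 maps an edge to its endpoints' difference, ∂[p,q] = q − p.
The 4×6 boundary matrix has rank 3 and Smith normal form diag(1,1,1).

Boundary ∂_2: C_2 → C_1 acts by ∂[p,q,r] = [q,r] − [p,r] + [p,q]. For instance
  ∂[1,2,3] = [2,3] − [1,3] + [1,2],
  ∂[0,2,3] = [2,3] − [0,3] + [0,2].
The resulting 6×4 matrix has rank 3, and its Smith normal form has invariant factors (1,1,1).

∂_3: C_3 → C_2 sends each 3-simplex σ to the alternating sum Σ_i (−1)^i (σ with its i-th vertex removed). For instance
  ∂[0,1,2,3] = [1,2,3] − [0,2,3] + [0,1,3] − [0,1,2].
The 4×1 boundary matrix has rank 1 and Smith normal form diag(1).

Now H_k = ker ∂_k / im ∂_{k+1}, so:

  H_0: rank C_0 − rank ∂_1 = 4 − 3 = 1, and the invariant factors of ∂_1 are all 1, so H_0 = Z.
  H_1: rank ker ∂_1 − rank ∂_2 = (6 − 3) − 3 = 0, and the invariant factors of ∂_2 are all 1, so H_1 = 0.
  H_2: rank ker ∂_2 − rank ∂_3 = (4 − 3) − 1 = 0, and the invariant factors of ∂_3 are all 1, so H_2 = 0.
  H_3: rank ker ∂_3 − rank ∂_4 = (1 − 1) − 0 = 0, and there is no ∂_4, so H_3 = 0.

As a check, the Euler characteristic is 4 − 6 + 4 − 1 = 1, which agrees with 1 − 0 + 0 − 0 = 1.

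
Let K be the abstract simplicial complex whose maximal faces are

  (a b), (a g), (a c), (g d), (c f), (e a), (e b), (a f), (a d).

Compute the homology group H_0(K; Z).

Order the vertices as a < b < c < d < e < f < g. Listing each simplex with vertices in this order, K has dimension 1 with simplices:

  0-simplices (7): a, b, c, d, e, f, g
  1-simplices (9): ab, ac, ad, ae, af, ag, be, cf, dg

Hence C_0 ≅ Z^7, C_1 ≅ Z^9.

Boundary ∂_1: C_1 → C_0 is given by ∂[p,q] = [q] − [p].
This gives a 7×9 integer matrix of rank 6; reducing to Smith normal form yields diagonal entries (1,1,1,1,1,1).

From H_k ≅ ker(∂_k) / im(∂_{k+1}) we obtain:

  H_0: rank C_0 − rank ∂_1 = 7 − 6 = 1, and the invariant factors of ∂_1 are all 1, so H_0 ≅ Z.

(K is a triangulation of a wedge of 3 circles.)

H_0 = Z.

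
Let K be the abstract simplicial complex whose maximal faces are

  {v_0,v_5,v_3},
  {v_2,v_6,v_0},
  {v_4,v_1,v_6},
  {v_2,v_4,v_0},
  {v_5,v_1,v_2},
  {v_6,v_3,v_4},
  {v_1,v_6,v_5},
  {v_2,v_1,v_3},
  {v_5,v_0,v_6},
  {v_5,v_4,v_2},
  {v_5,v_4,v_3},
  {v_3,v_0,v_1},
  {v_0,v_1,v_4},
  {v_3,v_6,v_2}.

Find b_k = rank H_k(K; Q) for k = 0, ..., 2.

b_0 = 1, b_1 = 2, b_2 = 1.

K has 7 vertices, 21 edges, 14 triangles.
rank ∂_0 = 0, rank ∂_1 = 6 ⇒ b_0 = 7 − 0 − 6 = 1; all invariant factors of ∂_1 are 1 so no torsion. So H_0 = Z.
rank ∂_1 = 6, rank ∂_2 = 13 ⇒ b_1 = 21 − 6 − 13 = 2; all invariant factors of ∂_2 are 1 so no torsion. So H_1 = Z^2.
rank ∂_2 = 13, rank ∂_3 = 0 ⇒ b_2 = 14 − 13 − 0 = 1. So H_2 = Z.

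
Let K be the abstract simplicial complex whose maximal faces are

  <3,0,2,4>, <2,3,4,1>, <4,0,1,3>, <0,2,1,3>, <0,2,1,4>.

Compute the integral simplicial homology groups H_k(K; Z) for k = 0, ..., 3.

Fix the vertex order 0 < 1 < 2 < 3 < 4 and write every simplex with vertices in increasing order. Then dim K = 3 and the simplices of K are:

  0-simplices (5): [0], [1], [2], [3], [4]
  1-simplices (10): [0,1], [0,2], [0,3], [0,4], [1,2], [1,3], [1,4], [2,3], [2,4], [3,4]
  2-simplices (10): [0,1,2], [0,1,3], [0,1,4], [0,2,3], [0,2,4], [0,3,4], [1,2,3], [1,2,4], [1,3,4], [2,3,4]
  3-simplices (5): [0,1,2,3], [0,1,2,4], [0,1,3,4], [0,2,3,4], [1,2,3,4]

so the chain groups are C_0 ≅ Z^5, C_1 ≅ Z^10, C_2 ≅ Z^10, C_3 ≅ Z^5.

∂_1: C_1 → C_0 maps an edge to its endpoints' difference, ∂[p,q] = q − p.
As a 5×10 matrix over Z this has rank 4, with invariant factors (1,1,1,1).

∂_2: C_2 → C_1 sends each 2-simplex [p,q,r] to [q,r] − [p,r] + [p,q]. For instance
  ∂[1,2,3] = [2,3] − [1,3] + [1,2],
  ∂[0,3,4] = [3,4] − [0,4] + [0,3].
As a 10×10 matrix over Z this has rank 6, with invariant factors (1,1,1,1,1,1).

∂_3: C_3 → C_2 sends each 3-simplex σ to the alternating sum Σ_i (−1)^i (σ with its i-th vertex removed). For instance
  ∂[0,1,3,4] = [1,3,4] − [0,3,4] + [0,1,4] − [0,1,3],
  ∂[0,1,2,3] = [1,2,3] − [0,2,3] + [0,1,3] − [0,1,2].
The resulting 10×5 matrix has rank 4, and its Smith normal form has invariant factors (1,1,1,1).

Now H_k = ker ∂_k / im ∂_{k+1}, so:

  H_0: rank C_0 − rank ∂_1 = 5 − 4 = 1, and the invariant factors of ∂_1 are all 1, so H_0 ≅ Z.
  H_1: rank ker ∂_1 − rank ∂_2 = (10 − 4) − 6 = 0, and the invariant factors of ∂_2 are all 1, so H_1 ≅ 0.
  H_2: rank ker ∂_2 − rank ∂_3 = (10 − 6) − 4 = 0, and the invariant factors of ∂_3 are all 1, so H_2 ≅ 0.
  H_3: rank ker ∂_3 − rank ∂_4 = (5 − 4) − 0 = 1, and there is no ∂_4, so H_3 ≅ Z.

H_0 ≅ Z,  H_1 = 0,  H_2 = 0,  H_3 ≅ Z.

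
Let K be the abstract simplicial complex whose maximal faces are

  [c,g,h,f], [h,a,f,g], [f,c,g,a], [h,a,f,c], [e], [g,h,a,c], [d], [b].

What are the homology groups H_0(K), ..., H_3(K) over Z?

Fix the vertex order a < b < c < d < e < f < g < h and write every simplex with vertices in increasing order. Then dim K = 3 and the simplices of K are:

  0-simplices (8): a, b, c, d, e, f, g, h
  1-simplices (10): ac, af, ag, ah, cf, cg, ch, fg, fh, gh
  2-simplices (10): acf, acg, ach, afg, afh, agh, cfg, cfh, cgh, fgh
  3-simplices (5): acfg, acfh, acgh, afgh, cfgh

Hence C_0 ≅ Z^8, C_1 ≅ Z^10, C_2 ≅ Z^10, C_3 ≅ Z^5.

Boundary ∂_1: C_1 → C_0 sends each edge [p,q] (with p < q) to q − p.
As a 8×10 matrix over Z this has rank 4, with invariant factors (1,1,1,1).

∂_2: C_2 → C_1 maps a triangle to the signed sum of its edges. For instance
  ∂acf = cf − af + ac,
  ∂cgh = gh − ch + cg.
This gives a 10×10 integer matrix of rank 6; reducing to Smith normal form yields diagonal entries (1,1,1,1,1,1).

The boundary map ∂_3: C_3 → C_2 sends each 3-simplex σ to the alternating sum Σ_i (−1)^i (σ with its i-th vertex removed). For instance
  ∂acfh = cfh − afh + ach − acf,
  ∂acgh = cgh − agh + ach − acg.
The 10×5 boundary matrix has rank 4 and Smith normal form diag(1,1,1,1).

Now H_k = ker ∂_k / im ∂_{k+1}, so:

  H_0: rank C_0 − rank ∂_1 = 8 − 4 = 4, and the invariant factors of ∂_1 are all 1, so H_0 ≅ Z^4.
  H_1: rank ker ∂_1 − rank ∂_2 = (10 − 4) − 6 = 0, and the invariant factors of ∂_2 are all 1, so H_1 ≅ 0.
  H_2: rank ker ∂_2 − rank ∂_3 = (10 − 6) − 4 = 0, and the invariant factors of ∂_3 are all 1, so H_2 ≅ 0.
  H_3: rank ker ∂_3 − rank ∂_4 = (5 − 4) − 0 = 1, and there is no ∂_4, so H_3 ≅ Z.

(K is a triangulation of the disjoint union of the 3-sphere S^3 and a set of 3 points.)

H_0 = Z^4,  H_1 = 0,  H_2 = 0,  H_3 = Z.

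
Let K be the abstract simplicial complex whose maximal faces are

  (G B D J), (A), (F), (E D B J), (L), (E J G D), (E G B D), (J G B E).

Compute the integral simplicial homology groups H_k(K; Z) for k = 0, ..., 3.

Fix the vertex order A < B < D < E < F < G < J < L and write every simplex with vertices in increasing order. Then dim K = 3 and the simplices of K are:

  0-simplices (8): A, B, D, E, F, G, J, L
  1-simplices (10): BD, BE, BG, BJ, DE, DG, DJ, EG, EJ, GJ
  2-simplices (10): BDE, BDG, BDJ, BEG, BEJ, BGJ, DEG, DEJ, DGJ, EGJ
  3-simplices (5): BDEG, BDEJ, BDGJ, BEGJ, DEGJ

giving chain groups C_0 ≅ Z^8, C_1 ≅ Z^10, C_2 ≅ Z^10, C_3 ≅ Z^5.

Boundary ∂_1: C_1 → C_0 is given by ∂[p,q] = [q] − [p]. For instance
  ∂GJ = J − G.
As a 8×10 matrix over Z this has rank 4, with invariant factors (1,1,1,1).

Boundary ∂_2: C_2 → C_1 sends each 2-simplex [p,q,r] to [q,r] − [p,r] + [p,q]. For instance
  ∂DGJ = GJ − DJ + DG,
  ∂DEJ = EJ − DJ + DE.
The resulting 10×10 matrix has rank 6, and its Smith normal form has invariant factors (1,1,1,1,1,1).

Boundary ∂_3: C_3 → C_2 sends each 3-simplex σ to the alternating sum Σ_i (−1)^i (σ with its i-th vertex removed). For instance
  ∂BDEJ = DEJ − BEJ + BDJ − BDE,
  ∂BDGJ = DGJ − BGJ + BDJ − BDG.
This gives a 10×5 integer matrix of rank 4; reducing to Smith normal form yields diagonal entries (1,1,1,1).

Computing H_k = (kernel of ∂_k) / (image of ∂_{k+1}):

  H_0: rank C_0 − rank ∂_1 = 8 − 4 = 4, and the invariant factors of ∂_1 are all 1, so H_0 = Z^4.
  H_1: rank ker ∂_1 − rank ∂_2 = (10 − 4) − 6 = 0, and the invariant factors of ∂_2 are all 1, so H_1 = 0.
  H_2: rank ker ∂_2 − rank ∂_3 = (10 − 6) − 4 = 0, and the invariant factors of ∂_3 are all 1, so H_2 = 0.
  H_3: rank ker ∂_3 − rank ∂_4 = (5 − 4) − 0 = 1, and there is no ∂_4, so H_3 = Z.

H_0 = Z^4,  H_1 = 0,  H_2 = 0,  H_3 = Z.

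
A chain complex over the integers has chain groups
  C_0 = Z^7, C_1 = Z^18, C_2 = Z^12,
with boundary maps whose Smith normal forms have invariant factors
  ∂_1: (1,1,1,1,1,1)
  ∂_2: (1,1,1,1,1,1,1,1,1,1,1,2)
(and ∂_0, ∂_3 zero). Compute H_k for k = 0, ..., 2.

H_0 = Z,  H_1 = Z_2,  H_2 = 0.

H_0: b_0 = 7 − 0 − 6 = 1; torsion from ∂_1 factors > 1: none. So H_0 = Z.
H_1: b_1 = 18 − 6 − 12 = 0; torsion from ∂_2 factors > 1: [2]. So H_1 = Z_2.
H_2: b_2 = 12 − 12 − 0 = 0; torsion from ∂_3 factors > 1: none. So H_2 = 0.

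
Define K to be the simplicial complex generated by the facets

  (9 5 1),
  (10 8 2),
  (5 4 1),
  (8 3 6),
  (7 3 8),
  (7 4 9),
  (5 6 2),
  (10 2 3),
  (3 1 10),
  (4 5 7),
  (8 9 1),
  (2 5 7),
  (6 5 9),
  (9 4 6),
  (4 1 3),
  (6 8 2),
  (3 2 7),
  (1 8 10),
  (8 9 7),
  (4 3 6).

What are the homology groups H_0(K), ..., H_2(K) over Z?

Fix the vertex order 1 < 2 < 3 < 4 < 5 < 6 < 7 < 8 < 9 < 10 and write every simplex with vertices in increasing order. Then dim K = 2 and the simplices of K are:

  0-simplices (10): [1], [2], [3], [4], [5], [6], [7], [8], [9], [10]
  1-simplices (30): (30 of them)
  2-simplices (20): (20 of them)

so the chain groups are C_0 ≅ Z^10, C_1 ≅ Z^30, C_2 ≅ Z^20.

Boundary ∂_1: C_1 → C_0 is given by ∂[p,q] = [q] − [p]. For instance
  ∂[3,8] = [8] − [3].
The 10×30 boundary matrix has rank 9 and Smith normal form diag(1,1,1,1,1,1,1,1,1).

Boundary ∂_2: C_2 → C_1 maps a triangle to the signed sum of its edges. For instance
  ∂[1,3,10] = [3,10] − [1,10] + [1,3],
  ∂[4,5,7] = [5,7] − [4,7] + [4,5].
The 30×20 boundary matrix has rank 20 and Smith normal form diag(1,1,1,1,1,1,1,1,1,1,1,1,1,1,1,1,1,1,1,2).

From H_k ≅ ker(∂_k) / im(∂_{k+1}) we obtain:

  H_0: rank C_0 − rank ∂_1 = 10 − 9 = 1, and the invariant factors of ∂_1 are all 1, so H_0 = Z.
  H_1: rank ker ∂_1 − rank ∂_2 = (30 − 9) − 20 = 1, and ∂_2 has invariant factor 2 > 1, so H_1 = Z × Z/2.
  H_2: rank ker ∂_2 − rank ∂_3 = (20 − 20) − 0 = 0, and there is no ∂_3, so H_2 = 0.

H_0 = Z,  H_1 = Z × Z/2,  H_2 = 0.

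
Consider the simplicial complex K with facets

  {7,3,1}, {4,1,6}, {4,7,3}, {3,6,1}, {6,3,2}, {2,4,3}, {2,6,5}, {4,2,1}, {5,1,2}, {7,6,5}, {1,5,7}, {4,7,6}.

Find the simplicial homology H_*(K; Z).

H_0 = Z,  H_1 = Z_2,  H_2 = 0.

K has 7 vertices, 18 edges, 12 triangles.
rank ∂_0 = 0, rank ∂_1 = 6 ⇒ b_0 = 7 − 0 − 6 = 1; all invariant factors of ∂_1 are 1 so no torsion. So H_0 ≅ Z.
rank ∂_1 = 6, rank ∂_2 = 12 ⇒ b_1 = 18 − 6 − 12 = 0; ∂_2 has invariant factor(s) [2] giving torsion. So H_1 ≅ Z_2.
rank ∂_2 = 12, rank ∂_3 = 0 ⇒ b_2 = 12 − 12 − 0 = 0. So H_2 ≅ 0.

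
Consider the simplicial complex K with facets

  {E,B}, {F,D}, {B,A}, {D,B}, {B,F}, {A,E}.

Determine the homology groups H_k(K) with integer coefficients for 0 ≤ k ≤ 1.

H_0 = Z,  H_1 = Z^2.

Order the vertices as A < B < D < E < F. Listing each simplex with vertices in this order, K has dimension 1 with simplices:

  0-simplices (5): A, B, D, E, F
  1-simplices (6): AB, AE, BD, BE, BF, DF

giving chain groups C_0 ≅ Z^5, C_1 ≅ Z^6.

Boundary ∂_1: C_1 → C_0 sends each edge [p,q] (with p < q) to q − p. For instance
  ∂AE = E − A.
As a 5×6 matrix over Z this has rank 4, with invariant factors (1,1,1,1).

Reading off H_k = ker ∂_k / im ∂_{k+1}:

  H_0: rank C_0 − rank ∂_1 = 5 − 4 = 1, and the invariant factors of ∂_1 are all 1, so H_0 ≅ Z.
  H_1: rank ker ∂_1 − rank ∂_2 = (6 − 4) − 0 = 2, and there is no ∂_2, so H_1 ≅ Z^2.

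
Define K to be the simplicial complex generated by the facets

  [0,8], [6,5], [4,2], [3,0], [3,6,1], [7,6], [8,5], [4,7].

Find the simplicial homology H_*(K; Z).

H_0 ≅ Z,  H_1 ≅ Z,  H_2 = 0.

K has 9 vertices, 10 edges, 1 triangle.
rank ∂_0 = 0, rank ∂_1 = 8 ⇒ b_0 = 9 − 0 − 8 = 1; all invariant factors of ∂_1 are 1 so no torsion. So H_0 ≅ Z.
rank ∂_1 = 8, rank ∂_2 = 1 ⇒ b_1 = 10 − 8 − 1 = 1; all invariant factors of ∂_2 are 1 so no torsion. So H_1 ≅ Z.
rank ∂_2 = 1, rank ∂_3 = 0 ⇒ b_2 = 1 − 1 − 0 = 0. So H_2 ≅ 0.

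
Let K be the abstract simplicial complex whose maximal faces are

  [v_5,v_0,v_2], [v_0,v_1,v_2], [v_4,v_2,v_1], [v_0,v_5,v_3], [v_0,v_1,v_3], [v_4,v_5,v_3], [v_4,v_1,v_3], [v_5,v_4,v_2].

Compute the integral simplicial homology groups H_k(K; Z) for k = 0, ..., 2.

H_0 = Z,  H_1 = 0,  H_2 = Z.

Take the total order v_0 < v_1 < v_2 < v_3 < v_4 < v_5 on the vertex set. Then K (dimension 2) consists of the simplices:

  0-simplices (6): [v_0], [v_1], [v_2], [v_3], [v_4], [v_5]
  1-simplices (12): [v_0,v_1], [v_0,v_2], [v_0,v_3], [v_0,v_5], [v_1,v_2], [v_1,v_3], [v_1,v_4], [v_2,v_4], [v_2,v_5], [v_3,v_4], [v_3,v_5], [v_4,v_5]
  2-simplices (8): [v_0,v_1,v_2], [v_0,v_1,v_3], [v_0,v_2,v_5], [v_0,v_3,v_5], [v_1,v_2,v_4], [v_1,v_3,v_4], [v_2,v_4,v_5], [v_3,v_4,v_5]

so the chain groups are C_0 ≅ Z^6, C_1 ≅ Z^12, C_2 ≅ Z^8.

The boundary map ∂_1: C_1 → C_0 is given by ∂[p,q] = [q] − [p]. For instance
  ∂[v_0,v_3] = [v_3] − [v_0].
The resulting 6×12 matrix has rank 5, and its Smith normal form has invariant factors (1,1,1,1,1).

∂_2: C_2 → C_1 maps a triangle to the signed sum of its edges. For instance
  ∂[v_2,v_4,v_5] = [v_4,v_5] − [v_2,v_5] + [v_2,v_4],
  ∂[v_0,v_1,v_2] = [v_1,v_2] − [v_0,v_2] + [v_0,v_1].
The 12×8 boundary matrix has rank 7 and Smith normal form diag(1,1,1,1,1,1,1).

Reading off H_k = ker ∂_k / im ∂_{k+1}:

  H_0: rank C_0 − rank ∂_1 = 6 − 5 = 1, and the invariant factors of ∂_1 are all 1, so H_0 = Z.
  H_1: rank ker ∂_1 − rank ∂_2 = (12 − 5) − 7 = 0, and the invariant factors of ∂_2 are all 1, so H_1 = 0.
  H_2: rank ker ∂_2 − rank ∂_3 = (8 − 7) − 0 = 1, and there is no ∂_3, so H_2 = Z.

As a check, the Euler characteristic is 6 − 12 + 8 = 2, which agrees with 1 − 0 + 1 = 2.
(K is a triangulation of the 2-sphere S^2.)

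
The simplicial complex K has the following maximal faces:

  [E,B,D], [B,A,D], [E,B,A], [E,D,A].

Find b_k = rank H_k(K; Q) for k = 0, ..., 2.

b_0 = 1, b_1 = 0, b_2 = 1.

We work with the vertex ordering A < B < D < E. The simplices of K, each written with vertices in increasing order, are:

  0-simplices (4): A, B, D, E
  1-simplices (6): AB, AD, AE, BD, BE, DE
  2-simplices (4): ABD, ABE, ADE, BDE

giving chain groups C_0 ≅ Z^4, C_1 ≅ Z^6, C_2 ≅ Z^4.

The boundary map ∂_1: C_1 → C_0 maps an edge to its endpoints' difference, ∂[p,q] = q − p.
As a 4×6 matrix over Z this has rank 3, with invariant factors (1,1,1).

Boundary ∂_2: C_2 → C_1 acts by ∂[p,q,r] = [q,r] − [p,r] + [p,q]. For instance
  ∂ABE = BE − AE + AB,
  ∂ABD = BD − AD + AB.
The 6×4 boundary matrix has rank 3 and Smith normal form diag(1,1,1).

Computing H_k = (kernel of ∂_k) / (image of ∂_{k+1}):

  H_0: rank C_0 − rank ∂_1 = 4 − 3 = 1, and the invariant factors of ∂_1 are all 1, so H_0 ≅ Z.
  H_1: rank ker ∂_1 − rank ∂_2 = (6 − 3) − 3 = 0, and the invariant factors of ∂_2 are all 1, so H_1 ≅ 0.
  H_2: rank ker ∂_2 − rank ∂_3 = (4 − 3) − 0 = 1, and there is no ∂_3, so H_2 ≅ Z.

(K is a triangulation of the 2-sphere S^2.)

Hence the Betti numbers are b_0 = 1, b_1 = 0, b_2 = 1.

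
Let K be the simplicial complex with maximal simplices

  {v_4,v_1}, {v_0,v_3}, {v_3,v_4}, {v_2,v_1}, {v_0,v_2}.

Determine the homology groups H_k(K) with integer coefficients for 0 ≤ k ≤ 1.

H_0 = Z,  H_1 = Z.

Take the total order v_0 < v_1 < v_2 < v_3 < v_4 on the vertex set. Then K (dimension 1) consists of the simplices:

  0-simplices (5): [v_0], [v_1], [v_2], [v_3], [v_4]
  1-simplices (5): [v_0,v_2], [v_0,v_3], [v_1,v_2], [v_1,v_4], [v_3,v_4]

giving chain groups C_0 ≅ Z^5, C_1 ≅ Z^5.

The boundary map ∂_1: C_1 → C_0 maps an edge to its endpoints' difference, ∂[p,q] = q − p. For instance
  ∂[v_1,v_4] = [v_4] − [v_1].
As a 5×5 matrix over Z this has rank 4, with invariant factors (1,1,1,1).

Now H_k = ker ∂_k / im ∂_{k+1}, so:

  H_0: rank C_0 − rank ∂_1 = 5 − 4 = 1, and the invariant factors of ∂_1 are all 1, so H_0 ≅ Z.
  H_1: rank ker ∂_1 − rank ∂_2 = (5 − 4) − 0 = 1, and there is no ∂_2, so H_1 ≅ Z.

(K is a triangulation of the circle S^1.)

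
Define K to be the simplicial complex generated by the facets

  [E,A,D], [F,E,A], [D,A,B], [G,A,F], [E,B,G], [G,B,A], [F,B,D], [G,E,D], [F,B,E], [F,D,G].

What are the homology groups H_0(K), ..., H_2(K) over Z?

We work with the vertex ordering A < B < D < E < F < G. The simplices of K, each written with vertices in increasing order, are:

  0-simplices (6): A, B, D, E, F, G
  1-simplices (15): AB, AD, AE, AF, AG, BD, BE, BF, BG, DE, DF, DG, EF, EG, FG
  2-simplices (10): ABD, ABG, ADE, AEF, AFG, BDF, BEF, BEG, DEG, DFG

so the chain groups are C_0 ≅ Z^6, C_1 ≅ Z^15, C_2 ≅ Z^10.

Boundary ∂_1: C_1 → C_0 maps an edge to its endpoints' difference, ∂[p,q] = q − p. For instance
  ∂BG = G − B.
The 6×15 boundary matrix has rank 5 and Smith normal form diag(1,1,1,1,1).

∂_2: C_2 → C_1 maps a triangle to the signed sum of its edges. For instance
  ∂BDF = DF − BF + BD,
  ∂DFG = FG − DG + DF.
As a 15×10 matrix over Z this has rank 10, with invariant factors (1,1,1,1,1,1,1,1,1,2).

From H_k ≅ ker(∂_k) / im(∂_{k+1}) we obtain:

  H_0: rank C_0 − rank ∂_1 = 6 − 5 = 1, and the invariant factors of ∂_1 are all 1, so H_0 ≅ Z.
  H_1: rank ker ∂_1 − rank ∂_2 = (15 − 5) − 10 = 0, and ∂_2 has invariant factor 2 > 1, so H_1 ≅ Z/2.
  H_2: rank ker ∂_2 − rank ∂_3 = (10 − 10) − 0 = 0, and there is no ∂_3, so H_2 ≅ 0.

H_0 = Z,  H_1 = Z/2,  H_2 = 0.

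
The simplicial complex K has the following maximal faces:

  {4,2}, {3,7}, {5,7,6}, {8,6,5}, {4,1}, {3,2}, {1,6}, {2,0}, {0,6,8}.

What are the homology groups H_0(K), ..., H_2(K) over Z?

H_0 = Z,  H_1 = Z^2,  H_2 = 0.

Take the total order 0 < 1 < 2 < 3 < 4 < 5 < 6 < 7 < 8 on the vertex set. Then K (dimension 2) consists of the simplices:

  0-simplices (9): [0], [1], [2], [3], [4], [5], [6], [7], [8]
  1-simplices (13): [0,2], [0,6], [0,8], [1,4], [1,6], [2,3], [2,4], [3,7], [5,6], [5,7], [5,8], [6,7], [6,8]
  2-simplices (3): [0,6,8], [5,6,7], [5,6,8]

so the chain groups are C_0 ≅ Z^9, C_1 ≅ Z^13, C_2 ≅ Z^3.

Boundary ∂_1: C_1 → C_0 is given by ∂[p,q] = [q] − [p]. For instance
  ∂[1,6] = [6] − [1].
The 9×13 boundary matrix has rank 8 and Smith normal form diag(1,1,1,1,1,1,1,1).

Boundary ∂_2: C_2 → C_1 acts by ∂[p,q,r] = [q,r] − [p,r] + [p,q]. For instance
  ∂[5,6,8] = [6,8] − [5,8] + [5,6],
  ∂[0,6,8] = [6,8] − [0,8] + [0,6].
As a 13×3 matrix over Z this has rank 3, with invariant factors (1,1,1).

Computing H_k = (kernel of ∂_k) / (image of ∂_{k+1}):

  H_0: rank C_0 − rank ∂_1 = 9 − 8 = 1, and the invariant factors of ∂_1 are all 1, so H_0 ≅ Z.
  H_1: rank ker ∂_1 − rank ∂_2 = (13 − 8) − 3 = 2, and the invariant factors of ∂_2 are all 1, so H_1 ≅ Z^2.
  H_2: rank ker ∂_2 − rank ∂_3 = (3 − 3) − 0 = 0, and there is no ∂_3, so H_2 ≅ 0.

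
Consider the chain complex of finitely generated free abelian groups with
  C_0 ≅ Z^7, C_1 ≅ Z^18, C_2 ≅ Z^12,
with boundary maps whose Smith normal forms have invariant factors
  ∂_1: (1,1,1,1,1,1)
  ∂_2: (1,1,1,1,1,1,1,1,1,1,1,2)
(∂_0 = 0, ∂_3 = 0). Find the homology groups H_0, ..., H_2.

H_0: b_0 = 7 − 0 − 6 = 1; torsion from ∂_1 factors > 1: none. So H_0 = Z.
H_1: b_1 = 18 − 6 − 12 = 0; torsion from ∂_2 factors > 1: [2]. So H_1 = Z/2Z.
H_2: b_2 = 12 − 12 − 0 = 0; torsion from ∂_3 factors > 1: none. So H_2 = 0.

H_0 = Z,  H_1 = Z/2Z,  H_2 = 0.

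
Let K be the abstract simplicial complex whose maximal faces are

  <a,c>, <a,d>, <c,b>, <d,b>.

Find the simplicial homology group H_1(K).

Fix the vertex order a < b < c < d and write every simplex with vertices in increasing order. Then dim K = 1 and the simplices of K are:

  0-simplices (4): a, b, c, d
  1-simplices (4): ac, ad, bc, bd

so the chain groups are C_0 ≅ Z^4, C_1 ≅ Z^4.

The boundary map ∂_1: C_1 → C_0 sends each edge [p,q] (with p < q) to q − p. For instance
  ∂bd = d − b.
The resulting 4×4 matrix has rank 3, and its Smith normal form has invariant factors (1,1,1).

From H_k ≅ ker(∂_k) / im(∂_{k+1}) we obtain:

  H_1: rank ker ∂_1 − rank ∂_2 = (4 − 3) − 0 = 1, and there is no ∂_2, so H_1 = Z.

H_1 ≅ Z.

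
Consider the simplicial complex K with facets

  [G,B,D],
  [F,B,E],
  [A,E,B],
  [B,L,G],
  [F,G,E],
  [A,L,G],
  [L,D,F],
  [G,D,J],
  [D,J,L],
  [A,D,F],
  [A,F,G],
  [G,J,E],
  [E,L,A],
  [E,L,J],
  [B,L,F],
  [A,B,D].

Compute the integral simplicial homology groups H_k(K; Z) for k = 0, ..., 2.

Fix the vertex order A < B < D < E < F < G < J < L and write every simplex with vertices in increasing order. Then dim K = 2 and the simplices of K are:

  0-simplices (8): A, B, D, E, F, G, J, L
  1-simplices (24): AB, AD, AE, AF, AG, AL, BD, BE, BF, BG, BL, DF, DG, DJ, DL, EF, EG, EJ, EL, FG, FL, GJ, GL, JL
  2-simplices (16): ABD, ABE, ADF, AEL, AFG, AGL, BDG, BEF, BFL, BGL, DFL, DGJ, DJL, EFG, EGJ, EJL

so the chain groups are C_0 ≅ Z^8, C_1 ≅ Z^24, C_2 ≅ Z^16.

Boundary ∂_1: C_1 → C_0 is given by ∂[p,q] = [q] − [p]. For instance
  ∂AD = D − A.
The resulting 8×24 matrix has rank 7, and its Smith normal form has invariant factors (1,1,1,1,1,1,1).

The boundary map ∂_2: C_2 → C_1 acts by ∂[p,q,r] = [q,r] − [p,r] + [p,q]. For instance
  ∂DJL = JL − DL + DJ,
  ∂ABE = BE − AE + AB.
As a 24×16 matrix over Z this has rank 15, with invariant factors (1,1,1,1,1,1,1,1,1,1,1,1,1,1,1).

Reading off H_k = ker ∂_k / im ∂_{k+1}:

  H_0: rank C_0 − rank ∂_1 = 8 − 7 = 1, and the invariant factors of ∂_1 are all 1, so H_0 = Z.
  H_1: rank ker ∂_1 − rank ∂_2 = (24 − 7) − 15 = 2, and the invariant factors of ∂_2 are all 1, so H_1 = Z^2.
  H_2: rank ker ∂_2 − rank ∂_3 = (16 − 15) − 0 = 1, and there is no ∂_3, so H_2 = Z.

(K is a triangulation of the torus T^2.)

H_0 ≅ Z,  H_1 ≅ Z^2,  H_2 ≅ Z.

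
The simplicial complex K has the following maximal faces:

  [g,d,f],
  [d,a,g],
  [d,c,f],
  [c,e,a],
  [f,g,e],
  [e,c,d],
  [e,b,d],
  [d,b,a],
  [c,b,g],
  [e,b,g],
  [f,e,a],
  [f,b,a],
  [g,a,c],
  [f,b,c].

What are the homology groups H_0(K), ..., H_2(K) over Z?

Fix the vertex order a < b < c < d < e < f < g and write every simplex with vertices in increasing order. Then dim K = 2 and the simplices of K are:

  0-simplices (7): a, b, c, d, e, f, g
  1-simplices (21): ab, ac, ad, ae, af, ag, bc, bd, be, bf, bg, cd, ce, cf, cg, de, df, dg, ef, eg, fg
  2-simplices (14): abd, abf, ace, acg, adg, aef, bcf, bcg, bde, beg, cde, cdf, dfg, efg

so the chain groups are C_0 ≅ Z^7, C_1 ≅ Z^21, C_2 ≅ Z^14.

Boundary ∂_1: C_1 → C_0 sends each edge [p,q] (with p < q) to q − p.
This gives a 7×21 integer matrix of rank 6; reducing to Smith normal form yields diagonal entries (1,1,1,1,1,1).

∂_2: C_2 → C_1 sends each 2-simplex [p,q,r] to [q,r] − [p,r] + [p,q]. For instance
  ∂cde = de − ce + cd,
  ∂bde = de − be + bd.
The resulting 21×14 matrix has rank 13, and its Smith normal form has invariant factors (1,1,1,1,1,1,1,1,1,1,1,1,1).

From H_k ≅ ker(∂_k) / im(∂_{k+1}) we obtain:

  H_0: rank C_0 − rank ∂_1 = 7 − 6 = 1, and the invariant factors of ∂_1 are all 1, so H_0 = Z.
  H_1: rank ker ∂_1 − rank ∂_2 = (21 − 6) − 13 = 2, and the invariant factors of ∂_2 are all 1, so H_1 = Z^2.
  H_2: rank ker ∂_2 − rank ∂_3 = (14 − 13) − 0 = 1, and there is no ∂_3, so H_2 = Z.

As a check, the Euler characteristic is 7 − 21 + 14 = 0, which agrees with 1 − 2 + 1 = 0.

H_0 = Z,  H_1 = Z^2,  H_2 = Z.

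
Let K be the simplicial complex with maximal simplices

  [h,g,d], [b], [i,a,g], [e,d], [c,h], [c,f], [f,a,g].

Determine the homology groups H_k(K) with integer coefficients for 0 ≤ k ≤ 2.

Fix the vertex order a < b < c < d < e < f < g < h < i and write every simplex with vertices in increasing order. Then dim K = 2 and the simplices of K are:

  0-simplices (9): a, b, c, d, e, f, g, h, i
  1-simplices (11): af, ag, ai, cf, ch, de, dg, dh, fg, gh, gi
  2-simplices (3): afg, agi, dgh

giving chain groups C_0 ≅ Z^9, C_1 ≅ Z^11, C_2 ≅ Z^3.

Boundary ∂_1: C_1 → C_0 sends each edge [p,q] (with p < q) to q − p. For instance
  ∂gh = h − g.
The 9×11 boundary matrix has rank 7 and Smith normal form diag(1,1,1,1,1,1,1).

Boundary ∂_2: C_2 → C_1 maps a triangle to the signed sum of its edges. For instance
  ∂dgh = gh − dh + dg,
  ∂afg = fg − ag + af.
As a 11×3 matrix over Z this has rank 3, with invariant factors (1,1,1).

Now H_k = ker ∂_k / im ∂_{k+1}, so:

  H_0: rank C_0 − rank ∂_1 = 9 − 7 = 2, and the invariant factors of ∂_1 are all 1, so H_0 ≅ Z^2.
  H_1: rank ker ∂_1 − rank ∂_2 = (11 − 7) − 3 = 1, and the invariant factors of ∂_2 are all 1, so H_1 ≅ Z.
  H_2: rank ker ∂_2 − rank ∂_3 = (3 − 3) − 0 = 0, and there is no ∂_3, so H_2 ≅ 0.

H_0 = Z^2,  H_1 = Z,  H_2 = 0.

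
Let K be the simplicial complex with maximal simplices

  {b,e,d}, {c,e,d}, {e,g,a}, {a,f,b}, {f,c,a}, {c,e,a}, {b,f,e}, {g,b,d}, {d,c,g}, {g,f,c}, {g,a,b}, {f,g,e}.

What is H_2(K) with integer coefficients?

H_2 = 0.

Fix the vertex order a < b < c < d < e < f < g and write every simplex with vertices in increasing order. Then dim K = 2 and the simplices of K are:

  0-simplices (7): a, b, c, d, e, f, g
  1-simplices (18): ab, ac, ae, af, ag, bd, be, bf, bg, cd, ce, cf, cg, de, dg, ef, eg, fg
  2-simplices (12): abf, abg, ace, acf, aeg, bde, bdg, bef, cde, cdg, cfg, efg

Hence C_0 ≅ Z^7, C_1 ≅ Z^18, C_2 ≅ Z^12.

∂_1: C_1 → C_0 sends each edge [p,q] (with p < q) to q − p. For instance
  ∂bg = g − b.
The 7×18 boundary matrix has rank 6 and Smith normal form diag(1,1,1,1,1,1).

∂_2: C_2 → C_1 maps a triangle to the signed sum of its edges. For instance
  ∂bef = ef − bf + be,
  ∂abg = bg − ag + ab.
The 18×12 boundary matrix has rank 12 and Smith normal form diag(1,1,1,1,1,1,1,1,1,1,1,2).

Now H_k = ker ∂_k / im ∂_{k+1}, so:

  H_2: rank ker ∂_2 − rank ∂_3 = (12 − 12) − 0 = 0, and there is no ∂_3, so H_2 = 0.

(K is a triangulation of the real projective plane RP^2.)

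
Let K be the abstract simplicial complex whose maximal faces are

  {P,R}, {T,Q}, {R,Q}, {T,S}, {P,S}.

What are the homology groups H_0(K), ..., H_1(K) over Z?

H_0 = Z,  H_1 = Z.

Order the vertices as P < Q < R < S < T. Listing each simplex with vertices in this order, K has dimension 1 with simplices:

  0-simplices (5): P, Q, R, S, T
  1-simplices (5): PR, PS, QR, QT, ST

giving chain groups C_0 ≅ Z^5, C_1 ≅ Z^5.

∂_1: C_1 → C_0 is given by ∂[p,q] = [q] − [p].
The resulting 5×5 matrix has rank 4, and its Smith normal form has invariant factors (1,1,1,1).

Computing H_k = (kernel of ∂_k) / (image of ∂_{k+1}):

  H_0: rank C_0 − rank ∂_1 = 5 − 4 = 1, and the invariant factors of ∂_1 are all 1, so H_0 ≅ Z.
  H_1: rank ker ∂_1 − rank ∂_2 = (5 − 4) − 0 = 1, and there is no ∂_2, so H_1 ≅ Z.

(K is a triangulation of the circle S^1.)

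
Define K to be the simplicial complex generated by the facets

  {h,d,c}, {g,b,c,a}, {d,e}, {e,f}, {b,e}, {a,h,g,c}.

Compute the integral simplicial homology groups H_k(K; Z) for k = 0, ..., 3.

Fix the vertex order a < b < c < d < e < f < g < h and write every simplex with vertices in increasing order. Then dim K = 3 and the simplices of K are:

  0-simplices (8): a, b, c, d, e, f, g, h
  1-simplices (14): ab, ac, ag, ah, bc, be, bg, cd, cg, ch, de, dh, ef, gh
  2-simplices (8): abc, abg, acg, ach, agh, bcg, cdh, cgh
  3-simplices (2): abcg, acgh

giving chain groups C_0 ≅ Z^8, C_1 ≅ Z^14, C_2 ≅ Z^8, C_3 ≅ Z^2.

∂_1: C_1 → C_0 sends each edge [p,q] (with p < q) to q − p.
As a 8×14 matrix over Z this has rank 7, with invariant factors (1,1,1,1,1,1,1).

∂_2: C_2 → C_1 sends each 2-simplex [p,q,r] to [q,r] − [p,r] + [p,q]. For instance
  ∂cgh = gh − ch + cg,
  ∂abc = bc − ac + ab.
The 14×8 boundary matrix has rank 6 and Smith normal form diag(1,1,1,1,1,1).

The boundary map ∂_3: C_3 → C_2 sends each 3-simplex σ to the alternating sum Σ_i (−1)^i (σ with its i-th vertex removed). For instance
  ∂acgh = cgh − agh + ach − acg,
  ∂abcg = bcg − acg + abg − abc.
The 8×2 boundary matrix has rank 2 and Smith normal form diag(1,1).

Now H_k = ker ∂_k / im ∂_{k+1}, so:

  H_0: rank C_0 − rank ∂_1 = 8 − 7 = 1, and the invariant factors of ∂_1 are all 1, so H_0 ≅ Z.
  H_1: rank ker ∂_1 − rank ∂_2 = (14 − 7) − 6 = 1, and the invariant factors of ∂_2 are all 1, so H_1 ≅ Z.
  H_2: rank ker ∂_2 − rank ∂_3 = (8 − 6) − 2 = 0, and the invariant factors of ∂_3 are all 1, so H_2 ≅ 0.
  H_3: rank ker ∂_3 − rank ∂_4 = (2 − 2) − 0 = 0, and there is no ∂_4, so H_3 ≅ 0.

H_0 ≅ Z,  H_1 ≅ Z,  H_2 = 0,  H_3 = 0.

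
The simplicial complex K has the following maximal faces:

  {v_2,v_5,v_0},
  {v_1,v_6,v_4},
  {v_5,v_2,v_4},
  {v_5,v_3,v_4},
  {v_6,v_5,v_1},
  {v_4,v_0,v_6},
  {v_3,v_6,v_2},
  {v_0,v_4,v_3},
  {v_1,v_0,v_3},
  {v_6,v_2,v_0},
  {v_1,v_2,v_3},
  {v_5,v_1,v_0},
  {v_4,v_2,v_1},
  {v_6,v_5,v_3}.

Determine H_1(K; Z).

Order the vertices as v_0 < v_1 < v_2 < v_3 < v_4 < v_5 < v_6. Listing each simplex with vertices in this order, K has dimension 2 with simplices:

  0-simplices (7): [v_0], [v_1], [v_2], [v_3], [v_4], [v_5], [v_6]
  1-simplices (21): (21 of them)
  2-simplices (14): (14 of them)

Hence C_0 ≅ Z^7, C_1 ≅ Z^21, C_2 ≅ Z^14.

Boundary ∂_1: C_1 → C_0 is given by ∂[p,q] = [q] − [p].
The 7×21 boundary matrix has rank 6 and Smith normal form diag(1,1,1,1,1,1).

∂_2: C_2 → C_1 acts by ∂[p,q,r] = [q,r] − [p,r] + [p,q]. For instance
  ∂[v_2,v_3,v_6] = [v_3,v_6] − [v_2,v_6] + [v_2,v_3],
  ∂[v_0,v_1,v_5] = [v_1,v_5] − [v_0,v_5] + [v_0,v_1].
As a 21×14 matrix over Z this has rank 13, with invariant factors (1,1,1,1,1,1,1,1,1,1,1,1,1).

From H_k ≅ ker(∂_k) / im(∂_{k+1}) we obtain:

  H_1: rank ker ∂_1 − rank ∂_2 = (21 − 6) − 13 = 2, and the invariant factors of ∂_2 are all 1, so H_1 ≅ Z^2.

H_1 ≅ Z^2.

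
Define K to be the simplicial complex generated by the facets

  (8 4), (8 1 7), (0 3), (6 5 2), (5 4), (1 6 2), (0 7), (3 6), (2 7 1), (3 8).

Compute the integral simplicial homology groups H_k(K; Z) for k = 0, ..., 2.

H_0 ≅ Z,  H_1 ≅ Z^3,  H_2 = 0.

We work with the vertex ordering 0 < 1 < 2 < 3 < 4 < 5 < 6 < 7 < 8. The simplices of K, each written with vertices in increasing order, are:

  0-simplices (9): [0], [1], [2], [3], [4], [5], [6], [7], [8]
  1-simplices (15): [0,3], [0,7], [1,2], [1,6], [1,7], [1,8], [2,5], [2,6], [2,7], [3,6], [3,8], [4,5], [4,8], [5,6], [7,8]
  2-simplices (4): [1,2,6], [1,2,7], [1,7,8], [2,5,6]

Hence C_0 ≅ Z^9, C_1 ≅ Z^15, C_2 ≅ Z^4.

The boundary map ∂_1: C_1 → C_0 is given by ∂[p,q] = [q] − [p].
The 9×15 boundary matrix has rank 8 and Smith normal form diag(1,1,1,1,1,1,1,1).

The boundary map ∂_2: C_2 → C_1 maps a triangle to the signed sum of its edges. For instance
  ∂[1,2,6] = [2,6] − [1,6] + [1,2],
  ∂[1,2,7] = [2,7] − [1,7] + [1,2].
The resulting 15×4 matrix has rank 4, and its Smith normal form has invariant factors (1,1,1,1).

Now H_k = ker ∂_k / im ∂_{k+1}, so:

  H_0: rank C_0 − rank ∂_1 = 9 − 8 = 1, and the invariant factors of ∂_1 are all 1, so H_0 = Z.
  H_1: rank ker ∂_1 − rank ∂_2 = (15 − 8) − 4 = 3, and the invariant factors of ∂_2 are all 1, so H_1 = Z^3.
  H_2: rank ker ∂_2 − rank ∂_3 = (4 − 4) − 0 = 0, and there is no ∂_3, so H_2 = 0.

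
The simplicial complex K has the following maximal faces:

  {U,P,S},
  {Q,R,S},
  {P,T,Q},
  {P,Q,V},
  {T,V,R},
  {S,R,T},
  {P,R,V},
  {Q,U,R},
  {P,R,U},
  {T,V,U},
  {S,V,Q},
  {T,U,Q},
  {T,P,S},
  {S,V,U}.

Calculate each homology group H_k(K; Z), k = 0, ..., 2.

Take the total order P < Q < R < S < T < U < V on the vertex set. Then K (dimension 2) consists of the simplices:

  0-simplices (7): P, Q, R, S, T, U, V
  1-simplices (21): PQ, PR, PS, PT, PU, PV, QR, QS, QT, QU, QV, RS, RT, RU, RV, ST, SU, SV, TU, TV, UV
  2-simplices (14): PQT, PQV, PRU, PRV, PST, PSU, QRS, QRU, QSV, QTU, RST, RTV, SUV, TUV

so the chain groups are C_0 ≅ Z^7, C_1 ≅ Z^21, C_2 ≅ Z^14.

The boundary map ∂_1: C_1 → C_0 maps an edge to its endpoints' difference, ∂[p,q] = q − p.
As a 7×21 matrix over Z this has rank 6, with invariant factors (1,1,1,1,1,1).

The boundary map ∂_2: C_2 → C_1 sends each 2-simplex [p,q,r] to [q,r] − [p,r] + [p,q]. For instance
  ∂PQT = QT − PT + PQ,
  ∂SUV = UV − SV + SU.
The resulting 21×14 matrix has rank 13, and its Smith normal form has invariant factors (1,1,1,1,1,1,1,1,1,1,1,1,1).

Now H_k = ker ∂_k / im ∂_{k+1}, so:

  H_0: rank C_0 − rank ∂_1 = 7 − 6 = 1, and the invariant factors of ∂_1 are all 1, so H_0 ≅ Z.
  H_1: rank ker ∂_1 − rank ∂_2 = (21 − 6) − 13 = 2, and the invariant factors of ∂_2 are all 1, so H_1 ≅ Z^2.
  H_2: rank ker ∂_2 − rank ∂_3 = (14 − 13) − 0 = 1, and there is no ∂_3, so H_2 ≅ Z.

As a check, the Euler characteristic is 7 − 21 + 14 = 0, which agrees with 1 − 2 + 1 = 0.

H_0 ≅ Z,  H_1 ≅ Z^2,  H_2 ≅ Z.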